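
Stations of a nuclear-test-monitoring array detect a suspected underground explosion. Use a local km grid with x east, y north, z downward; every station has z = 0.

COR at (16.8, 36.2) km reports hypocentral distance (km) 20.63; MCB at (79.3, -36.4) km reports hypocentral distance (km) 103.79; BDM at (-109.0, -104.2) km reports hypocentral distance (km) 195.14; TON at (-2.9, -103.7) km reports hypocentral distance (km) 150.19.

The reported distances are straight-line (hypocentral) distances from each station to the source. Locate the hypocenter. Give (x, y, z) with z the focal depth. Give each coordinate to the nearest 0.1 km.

Each station gives a sphere (x−x_i)² + (y−y_i)² + z² = d_i² (stations at z=0).
Subtracting the COR sphere from MCB and BDM: z² cancels, leaving linear equations in x and y:
125.0 x − 145.2 y = -4326.00
-251.6 x − 280.8 y = -16508.06
Solving: x ≈ 16.504, y ≈ 44.001 km (keep extra digits for the depth step; rounded: 16.5, 44.0).
Then from the COR sphere: z² = 20.63² − (x − 16.8)² − (y − 36.2)² with x = 16.504, y = 44.001, so z ≈ 19.096 ≈ 19.1 km.
Check against TON (with the unrounded solution): distance 150.19 ≈ 150.19 km. ✓

x ≈ 16.5 km, y ≈ 44.0 km, depth ≈ 19.1 km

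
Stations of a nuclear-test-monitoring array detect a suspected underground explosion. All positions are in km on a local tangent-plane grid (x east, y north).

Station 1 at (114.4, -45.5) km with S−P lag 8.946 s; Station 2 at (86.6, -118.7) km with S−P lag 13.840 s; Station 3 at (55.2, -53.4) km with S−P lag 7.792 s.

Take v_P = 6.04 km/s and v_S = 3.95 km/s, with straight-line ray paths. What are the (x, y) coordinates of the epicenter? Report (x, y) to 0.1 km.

(52.2, 35.5)

Distance from S−P lag: d = Δt · v_P v_S / (v_P − v_S) = Δt · (6.04·3.95)/(6.04−3.95) ≈ 11.4153·Δt.
So d_Station 1 = 102.12, d_Station 2 = 157.99, d_Station 3 = 88.95 km.
Circle about each station: (x − 114.4)² + (y + 45.5)² = 102.12²; (x − 86.6)² + (y + 118.7)² = 157.99²; (x − 55.2)² + (y + 53.4)² = 88.95².
Subtracting pairs of circle equations eliminates x²+y² and gives linear equations (the radical axes):
-55.6 x − 146.4 y = -8100.71
-118.4 x − 15.8 y = -6742.62
Solving the 2×2 system: x ≈ 52.2, y ≈ 35.5 km.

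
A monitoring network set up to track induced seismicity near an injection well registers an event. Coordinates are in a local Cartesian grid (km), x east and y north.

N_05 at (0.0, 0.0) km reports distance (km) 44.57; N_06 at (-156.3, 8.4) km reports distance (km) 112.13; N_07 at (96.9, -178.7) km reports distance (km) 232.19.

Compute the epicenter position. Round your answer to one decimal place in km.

Circle about each station: x² + y² = 44.57²; (x + 156.3)² + (y − 8.4)² = 112.13²; (x − 96.9)² + (y + 178.7)² = 232.19².
Subtracting the N_05 equation from the N_06 and N_07 equations removes the quadratic terms:
-312.6 x + 16.8 y = 13913.60
193.8 x − 357.4 y = -10602.41
Solving the 2×2 system: x ≈ -44.2, y ≈ 5.7 km.

(-44.2, 5.7)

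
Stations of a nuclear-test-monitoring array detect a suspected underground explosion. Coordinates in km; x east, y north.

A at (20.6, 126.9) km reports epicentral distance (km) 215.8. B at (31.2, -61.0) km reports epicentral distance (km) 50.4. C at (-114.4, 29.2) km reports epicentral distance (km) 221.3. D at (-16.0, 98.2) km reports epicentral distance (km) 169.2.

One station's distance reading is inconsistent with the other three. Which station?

D

Solve using three stations at a time. Using A, B, C (subtract circle equations pairwise → linear system) gives (x, y) ≈ (77.3, -81.3).
Distances from that point to each station vs reported:
  A: calculated 215.8 vs reported 215.8 → residual 0.0 km
  B: calculated 50.4 vs reported 50.4 → residual 0.0 km
  C: calculated 221.3 vs reported 221.3 → residual 0.0 km
  D: calculated 202.3 vs reported 169.2 → residual 33.1 km
A, B, C are mutually consistent (residuals ≈ 0); D is off by 33.1 km.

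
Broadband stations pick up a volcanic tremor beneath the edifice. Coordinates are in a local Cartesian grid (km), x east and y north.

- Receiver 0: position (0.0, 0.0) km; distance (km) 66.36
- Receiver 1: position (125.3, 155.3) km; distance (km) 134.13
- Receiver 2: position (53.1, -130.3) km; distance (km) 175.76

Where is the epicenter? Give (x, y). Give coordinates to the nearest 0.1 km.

Circle about each station: x² + y² = 66.36²; (x − 125.3)² + (y − 155.3)² = 134.13²; (x − 53.1)² + (y + 130.3)² = 175.76².
Subtracting the Receiver 0 equation from the Receiver 1 and Receiver 2 equations removes the quadratic terms:
250.6 x + 310.6 y = 26230.97
106.2 x − 260.6 y = -6690.23
Solving the 2×2 system: x ≈ 48.4, y ≈ 45.4 km.

x ≈ 48.4 km, y ≈ 45.4 km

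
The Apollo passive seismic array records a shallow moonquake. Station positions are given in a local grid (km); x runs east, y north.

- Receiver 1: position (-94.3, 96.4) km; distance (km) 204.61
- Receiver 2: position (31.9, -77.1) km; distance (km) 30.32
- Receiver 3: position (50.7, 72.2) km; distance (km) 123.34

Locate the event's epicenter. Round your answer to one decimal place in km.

x ≈ 47.5 km, y ≈ -51.1 km

Circle about each station: (x + 94.3)² + (y − 96.4)² = 204.61²; (x − 31.9)² + (y + 77.1)² = 30.32²; (x − 50.7)² + (y − 72.2)² = 123.34².
Subtracting the Receiver 1 equation from the Receiver 2 and Receiver 3 equations removes the quadratic terms:
252.4 x − 347.0 y = 29722.52
290.0 x − 48.4 y = 16250.38
Solving the 2×2 system: x ≈ 47.5, y ≈ -51.1 km.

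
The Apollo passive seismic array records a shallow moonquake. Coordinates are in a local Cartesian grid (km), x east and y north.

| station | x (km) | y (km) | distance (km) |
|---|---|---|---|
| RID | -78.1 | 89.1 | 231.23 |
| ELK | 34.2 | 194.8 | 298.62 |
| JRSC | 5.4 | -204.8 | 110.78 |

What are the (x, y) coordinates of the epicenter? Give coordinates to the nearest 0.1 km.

Circle about each station: (x + 78.1)² + (y − 89.1)² = 231.23²; (x − 34.2)² + (y − 194.8)² = 298.62²; (x − 5.4)² + (y + 204.8)² = 110.78².
Subtracting the RID equation from the ELK and JRSC equations removes the quadratic terms:
224.6 x + 211.4 y = -10628.33
167.0 x − 587.8 y = 69128.88
Solving the 2×2 system: x ≈ 50.0, y ≈ -103.4 km.

(50.0, -103.4)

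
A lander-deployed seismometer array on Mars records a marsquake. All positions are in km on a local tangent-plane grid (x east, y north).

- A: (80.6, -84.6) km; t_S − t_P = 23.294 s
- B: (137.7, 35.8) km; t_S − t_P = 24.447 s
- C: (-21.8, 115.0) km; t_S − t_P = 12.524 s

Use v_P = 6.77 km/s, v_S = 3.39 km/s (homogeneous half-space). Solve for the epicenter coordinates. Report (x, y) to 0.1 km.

-28.2 km east, 30.2 km north

Distance from S−P lag: d = Δt · v_P v_S / (v_P − v_S) = Δt · (6.77·3.39)/(6.77−3.39) ≈ 6.7900·Δt.
So d_A = 158.17, d_B = 166.00, d_C = 85.04 km.
Circle about each station: (x − 80.6)² + (y + 84.6)² = 158.17²; (x − 137.7)² + (y − 35.8)² = 166.00²; (x + 21.8)² + (y − 115.0)² = 85.04².
Subtracting the A equation from the B and C equations removes the quadratic terms:
114.2 x + 240.8 y = 4051.16
-204.8 x + 399.2 y = 17832.67
Solving the 2×2 system: x ≈ -28.2, y ≈ 30.2 km.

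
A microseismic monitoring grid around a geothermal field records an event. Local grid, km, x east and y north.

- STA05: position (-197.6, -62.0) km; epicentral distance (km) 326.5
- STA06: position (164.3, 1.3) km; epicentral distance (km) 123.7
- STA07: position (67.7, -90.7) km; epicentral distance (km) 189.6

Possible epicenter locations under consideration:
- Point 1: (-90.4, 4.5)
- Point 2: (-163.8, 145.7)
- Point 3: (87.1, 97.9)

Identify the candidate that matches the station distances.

Point 3

For each candidate, compare |candidate − station| to the reported distance:
Point 1: residuals STA05 200.3, STA06 131.0, STA07 5.1 → max 200.3 km
Point 2: residuals STA05 116.1, STA06 234.8, STA07 141.3 → max 234.8 km
Point 3: residuals STA05 0.0, STA06 0.0, STA07 0.0 → max 0.0 km
Only Point 3 has all residuals ≈ 0.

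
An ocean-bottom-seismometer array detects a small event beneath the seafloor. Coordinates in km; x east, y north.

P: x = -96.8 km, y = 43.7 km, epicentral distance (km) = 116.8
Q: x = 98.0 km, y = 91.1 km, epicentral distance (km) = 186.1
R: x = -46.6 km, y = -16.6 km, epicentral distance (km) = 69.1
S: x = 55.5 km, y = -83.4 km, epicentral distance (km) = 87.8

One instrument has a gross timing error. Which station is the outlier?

R

Solve using three stations at a time. Using P, Q, S (subtract circle equations pairwise → linear system) gives (x, y) ≈ (-25.1, -48.5).
Distances from that point to each station vs reported:
  P: calculated 116.8 vs reported 116.8 → residual 0.0 km
  Q: calculated 186.1 vs reported 186.1 → residual 0.0 km
  R: calculated 38.5 vs reported 69.1 → residual 30.6 km
  S: calculated 87.8 vs reported 87.8 → residual 0.0 km
P, Q, S are mutually consistent (residuals ≈ 0); R is off by 30.6 km.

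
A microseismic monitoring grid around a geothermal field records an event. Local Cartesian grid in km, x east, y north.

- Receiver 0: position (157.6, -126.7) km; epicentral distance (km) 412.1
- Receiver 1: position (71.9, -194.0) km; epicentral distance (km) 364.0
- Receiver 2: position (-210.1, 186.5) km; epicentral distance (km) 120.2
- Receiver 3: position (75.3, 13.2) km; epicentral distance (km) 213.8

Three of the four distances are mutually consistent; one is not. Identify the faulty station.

Solve using three stations at a time. Using Receiver 1, Receiver 2, Receiver 3 (subtract circle equations pairwise → linear system) gives (x, y) ≈ (-108.7, 122.0).
Distances from that point to each station vs reported:
  Receiver 0: calculated 364.4 vs reported 412.1 → residual 47.7 km
  Receiver 1: calculated 364.0 vs reported 364.0 → residual 0.0 km
  Receiver 2: calculated 120.2 vs reported 120.2 → residual 0.0 km
  Receiver 3: calculated 213.8 vs reported 213.8 → residual 0.0 km
Receiver 1, Receiver 2, Receiver 3 are mutually consistent (residuals ≈ 0); Receiver 0 is off by 47.7 km.

Receiver 0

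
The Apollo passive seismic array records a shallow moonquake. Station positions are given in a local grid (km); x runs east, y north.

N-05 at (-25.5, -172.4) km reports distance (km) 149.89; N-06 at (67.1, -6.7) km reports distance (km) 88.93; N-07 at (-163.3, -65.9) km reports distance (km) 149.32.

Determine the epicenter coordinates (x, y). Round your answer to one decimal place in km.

Circle about each station: (x + 25.5)² + (y + 172.4)² = 149.89²; (x − 67.1)² + (y + 6.7)² = 88.93²; (x + 163.3)² + (y + 65.9)² = 149.32².
Subtracting pairs of circle equations eliminates x²+y² and gives linear equations (the radical axes):
185.2 x + 331.4 y = -11266.24
-275.6 x + 213.0 y = 808.24
Solving the 2×2 system: x ≈ -20.4, y ≈ -22.6 km.

(-20.4, -22.6)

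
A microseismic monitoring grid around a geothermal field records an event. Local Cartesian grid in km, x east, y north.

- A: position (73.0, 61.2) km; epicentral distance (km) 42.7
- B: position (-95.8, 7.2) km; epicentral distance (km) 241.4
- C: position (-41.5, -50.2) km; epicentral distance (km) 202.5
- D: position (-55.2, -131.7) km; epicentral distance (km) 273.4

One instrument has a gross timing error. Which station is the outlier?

B

Solve using three stations at a time. Using A, C, D (subtract circle equations pairwise → linear system) gives (x, y) ≈ (104.3, 90.4).
Distances from that point to each station vs reported:
  A: calculated 42.8 vs reported 42.7 → residual 0.1 km
  B: calculated 216.7 vs reported 241.4 → residual 24.7 km
  C: calculated 202.5 vs reported 202.5 → residual 0.0 km
  D: calculated 273.4 vs reported 273.4 → residual 0.0 km
A, C, D are mutually consistent (residuals ≈ 0); B is off by 24.7 km.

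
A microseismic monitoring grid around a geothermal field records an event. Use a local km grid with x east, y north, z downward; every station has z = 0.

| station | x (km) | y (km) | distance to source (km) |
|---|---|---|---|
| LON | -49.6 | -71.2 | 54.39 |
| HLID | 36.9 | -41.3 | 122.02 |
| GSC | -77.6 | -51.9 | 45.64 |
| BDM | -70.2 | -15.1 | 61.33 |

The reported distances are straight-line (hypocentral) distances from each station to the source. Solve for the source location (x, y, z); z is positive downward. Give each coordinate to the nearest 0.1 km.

Each station gives a sphere (x−x_i)² + (y−y_i)² + z² = d_i² (stations at z=0).
Subtracting the LON sphere from HLID and GSC: z² cancels, leaving linear equations in x and y:
173.0 x + 59.8 y = -16392.91
-56.0 x + 38.6 y = 2061.03
Solving: x ≈ -75.401, y ≈ -55.995 km (keep extra digits for the depth step; rounded: -75.4, -56.0).
Then from the LON sphere: z² = 54.39² − (x + 49.6)² − (y + 71.2)² with x = -75.401, y = -55.995, so z ≈ 45.403 ≈ 45.4 km.

x ≈ -75.4 km, y ≈ -56.0 km, depth ≈ 45.4 km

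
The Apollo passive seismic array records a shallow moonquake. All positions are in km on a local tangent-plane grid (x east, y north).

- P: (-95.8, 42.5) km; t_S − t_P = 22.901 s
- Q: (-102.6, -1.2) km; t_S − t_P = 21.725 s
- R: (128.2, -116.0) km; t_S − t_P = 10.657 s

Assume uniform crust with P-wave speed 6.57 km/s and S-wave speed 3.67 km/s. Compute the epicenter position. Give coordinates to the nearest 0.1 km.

x ≈ 72.0 km, y ≈ -47.5 km

Distance from S−P lag: d = Δt · v_P v_S / (v_P − v_S) = Δt · (6.57·3.67)/(6.57−3.67) ≈ 8.3144·Δt.
So d_P = 190.41, d_Q = 180.63, d_R = 88.61 km.
Circle about each station: (x + 95.8)² + (y − 42.5)² = 190.41²; (x + 102.6)² + (y + 1.2)² = 180.63²; (x − 128.2)² + (y + 116.0)² = 88.61².
Subtracting the P equation from the Q and R equations removes the quadratic terms:
-13.6 x − 87.4 y = 3173.08
448.0 x − 317.0 y = 47311.59
Solving the 2×2 system: x ≈ 72.0, y ≈ -47.5 km.
Check against P (with the unrounded x, y): √((x + 95.8)²+(y − 42.5)²) = 190.41 ≈ 190.41 km. ✓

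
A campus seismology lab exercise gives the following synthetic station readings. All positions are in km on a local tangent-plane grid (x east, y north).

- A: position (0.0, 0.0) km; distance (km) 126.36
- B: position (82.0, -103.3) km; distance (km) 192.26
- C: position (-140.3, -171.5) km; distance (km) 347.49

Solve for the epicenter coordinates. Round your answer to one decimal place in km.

Circle about each station: x² + y² = 126.36²; (x − 82.0)² + (y + 103.3)² = 192.26²; (x + 140.3)² + (y + 171.5)² = 347.49².
Subtracting the A equation from the B and C equations removes the quadratic terms:
164.0 x − 206.6 y = -3602.17
-280.6 x − 343.0 y = -55686.11
Solving the 2×2 system: x ≈ 89.9, y ≈ 88.8 km.

x ≈ 89.9 km, y ≈ 88.8 km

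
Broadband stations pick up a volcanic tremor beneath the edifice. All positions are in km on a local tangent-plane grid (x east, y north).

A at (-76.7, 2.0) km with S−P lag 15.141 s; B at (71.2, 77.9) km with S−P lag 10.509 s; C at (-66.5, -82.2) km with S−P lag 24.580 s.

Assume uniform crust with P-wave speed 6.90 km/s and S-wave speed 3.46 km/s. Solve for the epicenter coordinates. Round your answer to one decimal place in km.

Distance from S−P lag: d = Δt · v_P v_S / (v_P − v_S) = Δt · (6.90·3.46)/(6.90−3.46) ≈ 6.9401·Δt.
So d_A = 105.08, d_B = 72.93, d_C = 170.59 km.
Circle about each station: (x + 76.7)² + (y − 2.0)² = 105.08²; (x − 71.2)² + (y − 77.9)² = 72.93²; (x + 66.5)² + (y + 82.2)² = 170.59².
Subtracting the A equation from the B and C equations removes the quadratic terms:
295.8 x + 151.8 y = 10973.98
20.4 x − 168.4 y = -12766.94
Solving the 2×2 system: x ≈ -1.7, y ≈ 75.6 km.

(-1.7, 75.6)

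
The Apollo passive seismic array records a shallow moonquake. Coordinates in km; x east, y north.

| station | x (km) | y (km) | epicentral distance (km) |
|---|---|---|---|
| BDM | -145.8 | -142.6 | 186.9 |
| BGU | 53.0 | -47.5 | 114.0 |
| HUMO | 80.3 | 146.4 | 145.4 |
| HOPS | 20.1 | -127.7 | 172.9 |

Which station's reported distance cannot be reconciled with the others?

Solve using three stations at a time. Using BGU, HUMO, HOPS (subtract circle equations pairwise → linear system) gives (x, y) ≈ (-18.9, 40.5).
Distances from that point to each station vs reported:
  BDM: calculated 222.8 vs reported 186.9 → residual 35.9 km
  BGU: calculated 113.6 vs reported 114.0 → residual 0.4 km
  HUMO: calculated 145.1 vs reported 145.4 → residual 0.3 km
  HOPS: calculated 172.6 vs reported 172.9 → residual 0.3 km
BGU, HUMO, HOPS are mutually consistent (residuals ≈ 0); BDM is off by 35.9 km.

BDM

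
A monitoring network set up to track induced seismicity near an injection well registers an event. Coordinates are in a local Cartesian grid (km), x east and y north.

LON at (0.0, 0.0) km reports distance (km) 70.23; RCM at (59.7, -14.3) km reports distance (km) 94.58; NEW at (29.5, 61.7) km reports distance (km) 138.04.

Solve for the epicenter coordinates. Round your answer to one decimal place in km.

x ≈ -18.3 km, y ≈ -67.8 km

Circle about each station: x² + y² = 70.23²; (x − 59.7)² + (y + 14.3)² = 94.58²; (x − 29.5)² + (y − 61.7)² = 138.04².
Subtracting the LON equation from the RCM and NEW equations removes the quadratic terms:
119.4 x − 28.6 y = -244.54
59.0 x + 123.4 y = -9445.65
Solving the 2×2 system: x ≈ -18.3, y ≈ -67.8 km.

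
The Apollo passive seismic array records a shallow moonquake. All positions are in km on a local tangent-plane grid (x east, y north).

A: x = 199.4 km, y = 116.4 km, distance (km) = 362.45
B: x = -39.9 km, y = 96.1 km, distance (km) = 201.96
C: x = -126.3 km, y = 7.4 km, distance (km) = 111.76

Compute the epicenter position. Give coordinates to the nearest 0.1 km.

(-92.1, -99.0)

Circle about each station: (x − 199.4)² + (y − 116.4)² = 362.45²; (x + 39.9)² + (y − 96.1)² = 201.96²; (x + 126.3)² + (y − 7.4)² = 111.76².
Subtracting pairs of circle equations eliminates x²+y² and gives linear equations (the radical axes):
-478.6 x − 40.6 y = 48100.06
-651.4 x − 218.0 y = 81576.83
Solving the 2×2 system: x ≈ -92.1, y ≈ -99.0 km.
Check against A (with the unrounded x, y): √((x − 199.4)²+(y − 116.4)²) = 362.45 ≈ 362.45 km. ✓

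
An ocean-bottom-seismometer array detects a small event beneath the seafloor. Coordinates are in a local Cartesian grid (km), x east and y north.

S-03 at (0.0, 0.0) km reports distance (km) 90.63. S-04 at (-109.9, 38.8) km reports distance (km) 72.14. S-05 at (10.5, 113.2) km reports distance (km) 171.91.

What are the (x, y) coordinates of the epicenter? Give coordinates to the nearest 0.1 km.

(-85.8, -29.2)

Circle about each station: x² + y² = 90.63²; (x + 109.9)² + (y − 38.8)² = 72.14²; (x − 10.5)² + (y − 113.2)² = 171.91².
Subtracting pairs of circle equations eliminates x²+y² and gives linear equations (the radical axes):
-219.8 x + 77.6 y = 16593.07
21.0 x + 226.4 y = -8414.76
Solving the 2×2 system: x ≈ -85.8, y ≈ -29.2 km.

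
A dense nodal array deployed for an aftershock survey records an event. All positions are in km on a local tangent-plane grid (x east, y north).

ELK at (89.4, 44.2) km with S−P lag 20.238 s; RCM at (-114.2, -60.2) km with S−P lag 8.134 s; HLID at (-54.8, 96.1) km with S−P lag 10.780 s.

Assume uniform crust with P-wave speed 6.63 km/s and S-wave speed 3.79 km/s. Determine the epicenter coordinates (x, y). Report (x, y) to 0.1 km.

Distance from S−P lag: d = Δt · v_P v_S / (v_P − v_S) = Δt · (6.63·3.79)/(6.63−3.79) ≈ 8.8478·Δt.
So d_ELK = 179.06, d_RCM = 71.97, d_HLID = 95.38 km.
Circle about each station: (x − 89.4)² + (y − 44.2)² = 179.06²; (x + 114.2)² + (y + 60.2)² = 71.97²; (x + 54.8)² + (y − 96.1)² = 95.38².
Subtracting the ELK equation from the RCM and HLID equations removes the quadratic terms:
-407.2 x − 208.8 y = 33602.48
-288.4 x + 103.8 y = 25257.39
Solving the 2×2 system: x ≈ -85.5, y ≈ 5.8 km.

x ≈ -85.5 km, y ≈ 5.8 km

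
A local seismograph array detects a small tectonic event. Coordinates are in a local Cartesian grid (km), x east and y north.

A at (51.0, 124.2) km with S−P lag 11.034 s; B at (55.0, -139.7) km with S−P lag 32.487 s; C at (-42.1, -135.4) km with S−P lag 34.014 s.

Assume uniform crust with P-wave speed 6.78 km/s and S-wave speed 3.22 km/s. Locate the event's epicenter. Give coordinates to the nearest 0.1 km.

x ≈ 34.8 km, y ≈ 58.5 km

Distance from S−P lag: d = Δt · v_P v_S / (v_P − v_S) = Δt · (6.78·3.22)/(6.78−3.22) ≈ 6.1325·Δt.
So d_A = 67.67, d_B = 199.23, d_C = 208.59 km.
Circle about each station: (x − 51.0)² + (y − 124.2)² = 67.67²; (x − 55.0)² + (y + 139.7)² = 199.23²; (x + 42.1)² + (y + 135.4)² = 208.59².
Subtracting pairs of circle equations eliminates x²+y² and gives linear equations (the radical axes):
8.0 x − 527.8 y = -30598.91
-186.2 x − 519.2 y = -36851.63
Solving the 2×2 system: x ≈ 34.8, y ≈ 58.5 km.
Check against A (with the unrounded x, y): √((x − 51.0)²+(y − 124.2)²) = 67.67 ≈ 67.67 km. ✓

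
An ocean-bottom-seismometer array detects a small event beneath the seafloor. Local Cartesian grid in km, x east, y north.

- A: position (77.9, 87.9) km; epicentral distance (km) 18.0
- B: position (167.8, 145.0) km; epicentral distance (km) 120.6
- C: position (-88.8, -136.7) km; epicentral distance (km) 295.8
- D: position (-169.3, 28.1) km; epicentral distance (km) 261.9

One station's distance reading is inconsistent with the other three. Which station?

Solve using three stations at a time. Using A, C, D (subtract circle equations pairwise → linear system) gives (x, y) ≈ (80.9, 105.6).
Distances from that point to each station vs reported:
  A: calculated 17.9 vs reported 18.0 → residual 0.1 km
  B: calculated 95.4 vs reported 120.6 → residual 25.2 km
  C: calculated 295.8 vs reported 295.8 → residual 0.0 km
  D: calculated 261.9 vs reported 261.9 → residual 0.0 km
A, C, D are mutually consistent (residuals ≈ 0); B is off by 25.2 km.

B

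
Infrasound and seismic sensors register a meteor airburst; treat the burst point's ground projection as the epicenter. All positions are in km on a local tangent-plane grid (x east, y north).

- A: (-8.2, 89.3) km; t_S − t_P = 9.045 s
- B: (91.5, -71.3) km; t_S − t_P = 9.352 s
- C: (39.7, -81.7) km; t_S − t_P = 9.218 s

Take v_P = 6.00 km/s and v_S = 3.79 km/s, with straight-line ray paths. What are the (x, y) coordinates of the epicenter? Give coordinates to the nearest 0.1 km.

x ≈ 45.1 km, y ≈ 13.0 km

Distance from S−P lag: d = Δt · v_P v_S / (v_P − v_S) = Δt · (6.00·3.79)/(6.00−3.79) ≈ 10.2896·Δt.
So d_A = 93.07, d_B = 96.23, d_C = 94.85 km.
Circle about each station: (x + 8.2)² + (y − 89.3)² = 93.07²; (x − 91.5)² + (y + 71.3)² = 96.23²; (x − 39.7)² + (y + 81.7)² = 94.85².
Subtracting pairs of circle equations eliminates x²+y² and gives linear equations (the radical axes):
199.4 x − 321.2 y = 4816.02
95.8 x − 342.0 y = -125.25
Solving the 2×2 system: x ≈ 45.1, y ≈ 13.0 km.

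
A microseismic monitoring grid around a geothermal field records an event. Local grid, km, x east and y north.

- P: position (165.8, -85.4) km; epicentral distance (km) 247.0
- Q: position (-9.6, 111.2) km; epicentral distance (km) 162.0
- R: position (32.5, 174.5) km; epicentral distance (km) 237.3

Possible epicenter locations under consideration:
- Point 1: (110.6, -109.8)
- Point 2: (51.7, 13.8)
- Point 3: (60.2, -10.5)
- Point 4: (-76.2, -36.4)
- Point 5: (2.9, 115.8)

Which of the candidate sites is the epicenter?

Point 4

For each candidate, compare |candidate − station| to the reported distance:
Point 1: residuals P 186.6, Q 89.6, R 57.5 → max 186.6 km
Point 2: residuals P 95.8, Q 46.9, R 75.5 → max 95.8 km
Point 3: residuals P 117.5, Q 21.7, R 50.2 → max 117.5 km
Point 4: residuals P 0.1, Q 0.1, R 0.0 → max 0.1 km
Point 5: residuals P 11.9, Q 148.7, R 171.6 → max 171.6 km
Only Point 4 has all residuals ≈ 0.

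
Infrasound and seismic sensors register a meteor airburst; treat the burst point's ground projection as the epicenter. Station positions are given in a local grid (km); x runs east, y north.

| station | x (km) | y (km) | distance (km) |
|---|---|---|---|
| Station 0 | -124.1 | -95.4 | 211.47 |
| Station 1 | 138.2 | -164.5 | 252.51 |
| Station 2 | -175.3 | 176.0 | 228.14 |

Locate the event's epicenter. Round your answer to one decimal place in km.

Circle about each station: (x + 124.1)² + (y + 95.4)² = 211.47²; (x − 138.2)² + (y + 164.5)² = 252.51²; (x + 175.3)² + (y − 176.0)² = 228.14².
Subtracting pairs of circle equations eliminates x²+y² and gives linear equations (the radical axes):
524.6 x − 138.2 y = 2615.78
-102.4 x + 542.8 y = 29875.82
Solving the 2×2 system: x ≈ 20.5, y ≈ 58.9 km.
Check against Station 0 (with the unrounded x, y): √((x + 124.1)²+(y + 95.4)²) = 211.48 ≈ 211.47 km. ✓

x ≈ 20.5 km, y ≈ 58.9 km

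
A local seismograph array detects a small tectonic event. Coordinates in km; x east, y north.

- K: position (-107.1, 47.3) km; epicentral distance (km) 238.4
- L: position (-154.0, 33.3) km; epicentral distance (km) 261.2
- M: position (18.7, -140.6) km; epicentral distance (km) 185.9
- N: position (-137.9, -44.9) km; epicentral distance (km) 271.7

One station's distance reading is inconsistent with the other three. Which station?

L

Solve using three stations at a time. Using K, M, N (subtract circle equations pairwise → linear system) gives (x, y) ≈ (128.3, 9.5).
Distances from that point to each station vs reported:
  K: calculated 238.4 vs reported 238.4 → residual 0.0 km
  L: calculated 283.3 vs reported 261.2 → residual 22.1 km
  M: calculated 185.9 vs reported 185.9 → residual 0.0 km
  N: calculated 271.7 vs reported 271.7 → residual 0.0 km
K, M, N are mutually consistent (residuals ≈ 0); L is off by 22.1 km.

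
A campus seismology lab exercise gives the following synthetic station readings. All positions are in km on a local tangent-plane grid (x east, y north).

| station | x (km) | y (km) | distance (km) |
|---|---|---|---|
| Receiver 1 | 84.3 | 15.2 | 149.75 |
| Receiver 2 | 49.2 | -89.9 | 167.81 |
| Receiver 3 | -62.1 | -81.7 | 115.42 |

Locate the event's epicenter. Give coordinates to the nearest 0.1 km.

(-64.3, 33.7)

Circle about each station: (x − 84.3)² + (y − 15.2)² = 149.75²; (x − 49.2)² + (y + 89.9)² = 167.81²; (x + 62.1)² + (y + 81.7)² = 115.42².
Subtracting pairs of circle equations eliminates x²+y² and gives linear equations (the radical axes):
-70.2 x − 210.2 y = -2570.01
-292.8 x − 193.8 y = 12297.06
Solving the 2×2 system: x ≈ -64.3, y ≈ 33.7 km.
Check against Receiver 1 (with the unrounded x, y): √((x − 84.3)²+(y − 15.2)²) = 149.75 ≈ 149.75 km. ✓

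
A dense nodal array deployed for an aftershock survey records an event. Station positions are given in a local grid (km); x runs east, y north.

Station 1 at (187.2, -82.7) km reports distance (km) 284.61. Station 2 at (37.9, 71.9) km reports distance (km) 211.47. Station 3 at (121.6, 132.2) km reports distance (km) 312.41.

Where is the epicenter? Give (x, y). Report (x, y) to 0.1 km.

Circle about each station: (x − 187.2)² + (y + 82.7)² = 284.61²; (x − 37.9)² + (y − 71.9)² = 211.47²; (x − 121.6)² + (y − 132.2)² = 312.41².
Subtracting pairs of circle equations eliminates x²+y² and gives linear equations (the radical axes):
-298.6 x + 309.2 y = 1006.18
-131.2 x + 429.8 y = -26216.89
Solving the 2×2 system: x ≈ -97.3, y ≈ -90.7 km.

(-97.3, -90.7)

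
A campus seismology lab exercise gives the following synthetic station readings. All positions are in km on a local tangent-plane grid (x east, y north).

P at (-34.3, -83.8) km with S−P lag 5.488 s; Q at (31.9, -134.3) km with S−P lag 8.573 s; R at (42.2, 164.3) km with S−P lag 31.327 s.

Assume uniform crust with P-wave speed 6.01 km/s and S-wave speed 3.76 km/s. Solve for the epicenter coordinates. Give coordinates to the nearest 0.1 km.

-54.2 km east, -135.2 km north

Distance from S−P lag: d = Δt · v_P v_S / (v_P − v_S) = Δt · (6.01·3.76)/(6.01−3.76) ≈ 10.0434·Δt.
So d_P = 55.12, d_Q = 86.10, d_R = 314.63 km.
Circle about each station: (x + 34.3)² + (y + 83.8)² = 55.12²; (x − 31.9)² + (y + 134.3)² = 86.10²; (x − 42.2)² + (y − 164.3)² = 314.63².
Subtracting pairs of circle equations eliminates x²+y² and gives linear equations (the radical axes):
132.4 x − 101.0 y = 6480.17
153.0 x + 496.2 y = -75377.42
Solving the 2×2 system: x ≈ -54.2, y ≈ -135.2 km.
Check against P (with the unrounded x, y): √((x + 34.3)²+(y + 83.8)²) = 55.11 ≈ 55.12 km. ✓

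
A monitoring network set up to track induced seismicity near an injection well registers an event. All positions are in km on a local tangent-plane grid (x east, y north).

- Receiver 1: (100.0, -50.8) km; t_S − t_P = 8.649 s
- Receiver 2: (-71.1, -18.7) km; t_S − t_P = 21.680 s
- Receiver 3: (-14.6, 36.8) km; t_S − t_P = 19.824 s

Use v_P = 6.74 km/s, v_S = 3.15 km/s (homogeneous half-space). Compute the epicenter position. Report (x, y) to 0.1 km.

Distance from S−P lag: d = Δt · v_P v_S / (v_P − v_S) = Δt · (6.74·3.15)/(6.74−3.15) ≈ 5.9139·Δt.
So d_Receiver 1 = 51.15, d_Receiver 2 = 128.21, d_Receiver 3 = 117.24 km.
Circle about each station: (x − 100.0)² + (y + 50.8)² = 51.15²; (x + 71.1)² + (y + 18.7)² = 128.21²; (x + 14.6)² + (y − 36.8)² = 117.24².
Subtracting the Receiver 1 equation from the Receiver 2 and Receiver 3 equations removes the quadratic terms:
-342.2 x + 64.2 y = -20997.22
-229.2 x + 175.2 y = -22142.14
Solving the 2×2 system: x ≈ 49.9, y ≈ -61.1 km.

49.9 km east, -61.1 km north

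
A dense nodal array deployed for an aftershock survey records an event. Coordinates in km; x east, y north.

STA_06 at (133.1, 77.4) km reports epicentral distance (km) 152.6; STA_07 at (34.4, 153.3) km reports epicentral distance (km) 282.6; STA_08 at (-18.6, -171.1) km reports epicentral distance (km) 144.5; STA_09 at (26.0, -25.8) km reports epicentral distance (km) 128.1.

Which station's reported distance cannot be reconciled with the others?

Solve using three stations at a time. Using STA_07, STA_08, STA_09 (subtract circle equations pairwise → linear system) gives (x, y) ≈ (115.5, -117.4).
Distances from that point to each station vs reported:
  STA_06: calculated 195.6 vs reported 152.6 → residual 43.0 km
  STA_07: calculated 282.6 vs reported 282.6 → residual 0.0 km
  STA_08: calculated 144.5 vs reported 144.5 → residual 0.0 km
  STA_09: calculated 128.1 vs reported 128.1 → residual 0.0 km
STA_07, STA_08, STA_09 are mutually consistent (residuals ≈ 0); STA_06 is off by 43.0 km.

STA_06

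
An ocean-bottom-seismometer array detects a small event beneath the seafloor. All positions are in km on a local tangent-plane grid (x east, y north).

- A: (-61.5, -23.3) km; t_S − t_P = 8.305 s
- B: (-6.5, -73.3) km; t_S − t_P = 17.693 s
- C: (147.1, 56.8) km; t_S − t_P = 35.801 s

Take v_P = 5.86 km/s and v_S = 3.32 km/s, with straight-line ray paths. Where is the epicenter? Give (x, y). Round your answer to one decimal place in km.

-121.0 km east, -0.8 km north

Distance from S−P lag: d = Δt · v_P v_S / (v_P − v_S) = Δt · (5.86·3.32)/(5.86−3.32) ≈ 7.6595·Δt.
So d_A = 63.61, d_B = 135.52, d_C = 274.22 km.
Circle about each station: (x + 61.5)² + (y + 23.3)² = 63.61²; (x + 6.5)² + (y + 73.3)² = 135.52²; (x − 147.1)² + (y − 56.8)² = 274.22².
Subtracting the A equation from the B and C equations removes the quadratic terms:
110.0 x − 100.0 y = -13229.44
417.2 x + 160.2 y = -50610.87
Solving the 2×2 system: x ≈ -121.0, y ≈ -0.8 km.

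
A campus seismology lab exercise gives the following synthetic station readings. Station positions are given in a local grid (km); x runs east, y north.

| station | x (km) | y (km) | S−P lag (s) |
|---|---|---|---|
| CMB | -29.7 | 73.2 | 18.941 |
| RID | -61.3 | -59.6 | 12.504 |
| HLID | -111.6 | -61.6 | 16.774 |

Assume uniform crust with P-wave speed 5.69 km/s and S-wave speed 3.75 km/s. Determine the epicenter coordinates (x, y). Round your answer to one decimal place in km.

Distance from S−P lag: d = Δt · v_P v_S / (v_P − v_S) = Δt · (5.69·3.75)/(5.69−3.75) ≈ 10.9987·Δt.
So d_CMB = 208.33, d_RID = 137.53, d_HLID = 184.49 km.
Circle about each station: (x + 29.7)² + (y − 73.2)² = 208.33²; (x + 61.3)² + (y + 59.6)² = 137.53²; (x + 111.6)² + (y + 61.6)² = 184.49².
Subtracting pairs of circle equations eliminates x²+y² and gives linear equations (the radical axes):
-63.2 x − 265.6 y = 25556.41
-163.8 x − 269.6 y = 19373.62
Solving the 2×2 system: x ≈ 65.9, y ≈ -111.9 km.

x ≈ 65.9 km, y ≈ -111.9 km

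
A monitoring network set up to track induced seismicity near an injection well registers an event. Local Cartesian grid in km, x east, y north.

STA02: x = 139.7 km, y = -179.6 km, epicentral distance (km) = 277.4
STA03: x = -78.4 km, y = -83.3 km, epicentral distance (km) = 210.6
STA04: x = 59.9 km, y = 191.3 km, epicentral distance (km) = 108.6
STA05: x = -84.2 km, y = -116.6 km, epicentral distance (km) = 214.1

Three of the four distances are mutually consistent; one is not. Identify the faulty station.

Solve using three stations at a time. Using STA02, STA03, STA04 (subtract circle equations pairwise → linear system) gives (x, y) ≈ (50.7, 83.1).
Distances from that point to each station vs reported:
  STA02: calculated 277.4 vs reported 277.4 → residual 0.0 km
  STA03: calculated 210.6 vs reported 210.6 → residual 0.0 km
  STA04: calculated 108.6 vs reported 108.6 → residual 0.0 km
  STA05: calculated 241.0 vs reported 214.1 → residual 26.9 km
STA02, STA03, STA04 are mutually consistent (residuals ≈ 0); STA05 is off by 26.9 km.

STA05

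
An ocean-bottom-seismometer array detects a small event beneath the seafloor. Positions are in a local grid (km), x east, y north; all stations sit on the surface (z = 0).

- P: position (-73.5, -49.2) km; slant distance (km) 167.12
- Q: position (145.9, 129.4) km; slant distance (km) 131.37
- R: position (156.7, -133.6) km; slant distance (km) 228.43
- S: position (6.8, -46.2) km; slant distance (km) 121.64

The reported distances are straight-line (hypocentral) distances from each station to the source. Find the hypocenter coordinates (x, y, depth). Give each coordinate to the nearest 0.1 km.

Each station gives a sphere (x−x_i)² + (y−y_i)² + z² = d_i² (stations at z=0).
Subtracting the P sphere from Q and R: z² cancels, leaving linear equations in x and y:
438.8 x + 357.2 y = 40879.30
460.4 x − 168.8 y = 10329.79
Solving: x ≈ 44.399, y ≈ 59.902 km (keep extra digits for the depth step; rounded: 44.4, 59.9).
Then from the P sphere: z² = 167.12² − (x + 73.5)² − (y + 49.2)² with x = 44.399, y = 59.902, so z ≈ 46.105 ≈ 46.1 km.
Check against S (with the unrounded solution): distance 121.64 ≈ 121.64 km. ✓

x ≈ 44.4 km, y ≈ 59.9 km, depth ≈ 46.1 km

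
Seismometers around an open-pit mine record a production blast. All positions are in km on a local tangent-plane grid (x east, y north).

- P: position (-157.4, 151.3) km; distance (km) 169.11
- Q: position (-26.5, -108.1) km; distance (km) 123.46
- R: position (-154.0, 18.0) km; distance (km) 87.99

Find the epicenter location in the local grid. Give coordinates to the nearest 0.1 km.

(-66.5, 8.7)

Circle about each station: (x + 157.4)² + (y − 151.3)² = 169.11²; (x + 26.5)² + (y + 108.1)² = 123.46²; (x + 154.0)² + (y − 18.0)² = 87.99².
Subtracting the P equation from the Q and R equations removes the quadratic terms:
261.8 x − 518.8 y = -21922.77
6.8 x − 266.6 y = -2770.50
Solving the 2×2 system: x ≈ -66.5, y ≈ 8.7 km.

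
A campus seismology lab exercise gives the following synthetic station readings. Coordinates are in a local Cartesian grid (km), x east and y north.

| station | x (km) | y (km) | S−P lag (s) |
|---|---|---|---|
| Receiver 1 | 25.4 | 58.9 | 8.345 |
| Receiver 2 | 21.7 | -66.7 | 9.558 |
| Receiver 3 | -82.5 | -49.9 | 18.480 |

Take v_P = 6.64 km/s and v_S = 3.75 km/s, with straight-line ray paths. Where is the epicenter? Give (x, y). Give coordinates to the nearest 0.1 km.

x ≈ 68.3 km, y ≈ 1.2 km

Distance from S−P lag: d = Δt · v_P v_S / (v_P − v_S) = Δt · (6.64·3.75)/(6.64−3.75) ≈ 8.6159·Δt.
So d_Receiver 1 = 71.90, d_Receiver 2 = 82.35, d_Receiver 3 = 159.22 km.
Circle about each station: (x − 25.4)² + (y − 58.9)² = 71.90²; (x − 21.7)² + (y + 66.7)² = 82.35²; (x + 82.5)² + (y + 49.9)² = 159.22².
Subtracting the Receiver 1 equation from the Receiver 2 and Receiver 3 equations removes the quadratic terms:
-7.4 x − 251.2 y = -806.50
-215.8 x − 217.6 y = -14999.51
Solving the 2×2 system: x ≈ 68.3, y ≈ 1.2 km.
Check against Receiver 1 (with the unrounded x, y): √((x − 25.4)²+(y − 58.9)²) = 71.90 ≈ 71.90 km. ✓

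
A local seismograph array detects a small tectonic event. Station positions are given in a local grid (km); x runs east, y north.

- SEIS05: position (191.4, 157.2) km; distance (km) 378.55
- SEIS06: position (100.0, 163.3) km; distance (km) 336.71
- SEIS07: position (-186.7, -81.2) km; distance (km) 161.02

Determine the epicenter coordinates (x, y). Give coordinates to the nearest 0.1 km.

Circle about each station: (x − 191.4)² + (y − 157.2)² = 378.55²; (x − 100.0)² + (y − 163.3)² = 336.71²; (x + 186.7)² + (y + 81.2)² = 161.02².
Subtracting the SEIS05 equation from the SEIS06 and SEIS07 equations removes the quadratic terms:
-182.8 x + 12.2 y = 5247.57
-756.2 x − 476.8 y = 97477.19
Solving the 2×2 system: x ≈ -38.3, y ≈ -143.7 km.

x ≈ -38.3 km, y ≈ -143.7 km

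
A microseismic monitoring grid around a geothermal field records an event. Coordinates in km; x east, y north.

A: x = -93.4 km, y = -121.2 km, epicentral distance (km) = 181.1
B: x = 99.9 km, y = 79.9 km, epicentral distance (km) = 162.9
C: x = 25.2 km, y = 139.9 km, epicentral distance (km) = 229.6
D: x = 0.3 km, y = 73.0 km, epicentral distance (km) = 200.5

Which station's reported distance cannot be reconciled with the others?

Solve using three stations at a time. Using A, B, C (subtract circle equations pairwise → linear system) gives (x, y) ≈ (83.5, -82.2).
Distances from that point to each station vs reported:
  A: calculated 181.1 vs reported 181.1 → residual 0.0 km
  B: calculated 162.9 vs reported 162.9 → residual 0.0 km
  C: calculated 229.6 vs reported 229.6 → residual 0.0 km
  D: calculated 176.1 vs reported 200.5 → residual 24.4 km
A, B, C are mutually consistent (residuals ≈ 0); D is off by 24.4 km.

D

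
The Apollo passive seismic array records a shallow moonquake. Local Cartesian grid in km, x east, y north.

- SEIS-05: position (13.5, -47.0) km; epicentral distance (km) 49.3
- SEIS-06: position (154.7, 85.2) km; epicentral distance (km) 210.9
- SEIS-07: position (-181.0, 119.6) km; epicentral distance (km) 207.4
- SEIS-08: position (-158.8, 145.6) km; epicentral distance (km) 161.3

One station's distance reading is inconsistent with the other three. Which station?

SEIS-08

Solve using three stations at a time. Using SEIS-05, SEIS-06, SEIS-07 (subtract circle equations pairwise → linear system) gives (x, y) ≈ (-27.9, -20.3).
Distances from that point to each station vs reported:
  SEIS-05: calculated 49.3 vs reported 49.3 → residual 0.0 km
  SEIS-06: calculated 210.9 vs reported 210.9 → residual 0.0 km
  SEIS-07: calculated 207.4 vs reported 207.4 → residual 0.0 km
  SEIS-08: calculated 211.3 vs reported 161.3 → residual 50.0 km
SEIS-05, SEIS-06, SEIS-07 are mutually consistent (residuals ≈ 0); SEIS-08 is off by 50.0 km.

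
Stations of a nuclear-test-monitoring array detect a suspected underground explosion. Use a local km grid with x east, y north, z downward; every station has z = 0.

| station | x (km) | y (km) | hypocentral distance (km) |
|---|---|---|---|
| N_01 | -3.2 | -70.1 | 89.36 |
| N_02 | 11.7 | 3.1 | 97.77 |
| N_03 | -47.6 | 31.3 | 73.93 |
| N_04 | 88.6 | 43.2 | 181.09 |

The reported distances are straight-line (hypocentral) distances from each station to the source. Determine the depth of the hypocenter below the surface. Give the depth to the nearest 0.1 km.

Each station gives a sphere (x−x_i)² + (y−y_i)² + z² = d_i² (stations at z=0).
Subtracting the N_01 sphere from N_02 and N_03: z² cancels, leaving linear equations in x and y:
29.8 x + 146.4 y = -6351.51
-88.8 x + 202.8 y = 840.76
Solving: x ≈ -74.102, y ≈ -28.301 km (keep extra digits for the depth step; rounded: -74.1, -28.3).
Then from the N_01 sphere: z² = 89.36² − (x + 3.2)² − (y + 70.1)² with x = -74.102, y = -28.301, so z ≈ 34.799 ≈ 34.8 km.

34.8 km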